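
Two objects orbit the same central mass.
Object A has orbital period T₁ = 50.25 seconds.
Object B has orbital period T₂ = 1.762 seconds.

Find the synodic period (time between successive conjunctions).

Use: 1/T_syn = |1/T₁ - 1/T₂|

T_syn = |T₁ · T₂ / (T₁ − T₂)|.
T_syn = |50.25 · 1.762 / (50.25 − 1.762)| s ≈ 1.826 s = 1.826 seconds.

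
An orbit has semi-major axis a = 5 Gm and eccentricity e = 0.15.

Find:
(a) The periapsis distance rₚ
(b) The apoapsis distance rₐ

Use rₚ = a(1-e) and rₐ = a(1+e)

Convert to SI: a = 5 Gm = 5e+09 m.
(a) rₚ = a(1 − e) = 5e+09 · (1 − 0.15) = 5e+09 · 0.85 ≈ 4.25e+09 m = 4.25 Gm.
(b) rₐ = a(1 + e) = 5e+09 · (1 + 0.15) = 5e+09 · 1.15 ≈ 5.75e+09 m = 5.75 Gm.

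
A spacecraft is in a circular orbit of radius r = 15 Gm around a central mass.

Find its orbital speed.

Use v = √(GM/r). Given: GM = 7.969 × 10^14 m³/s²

Convert to SI: r = 15 Gm = 1.5e+10 m.
For a circular orbit, gravity supplies the centripetal force, so v = √(GM / r).
v = √(7.969e+14 / 1.5e+10) m/s ≈ 230.5 m/s = 230.5 m/s.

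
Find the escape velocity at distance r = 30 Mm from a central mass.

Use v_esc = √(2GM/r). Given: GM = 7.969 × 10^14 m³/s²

Convert to SI: r = 30 Mm = 3e+07 m.
Escape velocity comes from setting total energy to zero: ½v² − GM/r = 0 ⇒ v_esc = √(2GM / r).
v_esc = √(2 · 7.969e+14 / 3e+07) m/s ≈ 7289 m/s = 7.289 km/s.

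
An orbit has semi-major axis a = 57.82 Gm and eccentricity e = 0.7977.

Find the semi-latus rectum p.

Convert to SI: a = 57.82 Gm = 5.782e+10 m.
p = a (1 − e²).
p = 5.782e+10 · (1 − (0.7977)²) = 5.782e+10 · 0.363675 ≈ 2.103e+10 m = 21.03 Gm.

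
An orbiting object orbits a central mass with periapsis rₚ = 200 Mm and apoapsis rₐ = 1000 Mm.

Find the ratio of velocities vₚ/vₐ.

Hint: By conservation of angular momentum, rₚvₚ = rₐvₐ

Convert to SI: rₚ = 200 Mm = 2e+08 m; rₐ = 1000 Mm = 1e+09 m.
Conservation of angular momentum gives rₚvₚ = rₐvₐ, so vₚ/vₐ = rₐ/rₚ.
vₚ/vₐ = 1e+09 / 2e+08 ≈ 5.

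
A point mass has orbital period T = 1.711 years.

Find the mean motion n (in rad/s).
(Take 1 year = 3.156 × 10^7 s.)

Convert to SI: T = 1.711 years = 5.39992e+07 s.
n = 2π / T.
n = 2π / 5.39992e+07 s ≈ 1.164e-07 rad/s.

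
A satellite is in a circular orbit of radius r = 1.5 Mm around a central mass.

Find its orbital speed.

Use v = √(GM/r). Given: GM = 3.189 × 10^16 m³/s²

Convert to SI: r = 1.5 Mm = 1.5e+06 m.
For a circular orbit, gravity supplies the centripetal force, so v = √(GM / r).
v = √(3.189e+16 / 1.5e+06) m/s ≈ 1.458e+05 m/s = 145.8 km/s.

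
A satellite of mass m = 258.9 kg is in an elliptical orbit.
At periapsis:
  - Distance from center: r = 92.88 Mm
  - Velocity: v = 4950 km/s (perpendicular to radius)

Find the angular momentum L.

Convert to SI: r = 92.88 Mm = 9.288e+07 m; v = 4950 km/s = 4.95e+06 m/s.
Since v is perpendicular to r, L = m · v · r.
L = 258.9 · 4.95e+06 · 9.288e+07 kg·m²/s ≈ 1.19e+17 kg·m²/s.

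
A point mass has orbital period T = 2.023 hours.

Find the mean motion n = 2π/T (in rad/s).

Convert to SI: T = 2.023 hours = 7282.8 s.
n = 2π / T.
n = 2π / 7282.8 s ≈ 0.0008627 rad/s.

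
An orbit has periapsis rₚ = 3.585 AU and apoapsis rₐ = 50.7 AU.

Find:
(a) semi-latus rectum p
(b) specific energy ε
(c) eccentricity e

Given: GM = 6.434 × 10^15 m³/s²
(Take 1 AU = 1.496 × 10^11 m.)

Convert to SI: rₚ = 3.585 AU = 5.36316e+11 m; rₐ = 50.7 AU = 7.58472e+12 m.
(a) From a = (rₚ + rₐ)/2 = 4.06052e+12 m and e = (rₐ − rₚ)/(rₐ + rₚ) = 0.867919, p = a(1 − e²) = 4.06052e+12 · (1 − (0.867919)²) ≈ 1.002e+12 m
(b) With a = (rₚ + rₐ)/2 = 4.06052e+12 m, ε = −GM/(2a) = −6.434e+15/(2 · 4.06052e+12) J/kg ≈ -792.3 J/kg
(c) e = (rₐ − rₚ)/(rₐ + rₚ) = (7.58472e+12 − 5.36316e+11)/(7.58472e+12 + 5.36316e+11) ≈ 0.8679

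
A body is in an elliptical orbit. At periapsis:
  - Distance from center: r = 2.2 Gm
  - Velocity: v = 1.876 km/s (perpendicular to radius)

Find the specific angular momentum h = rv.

Convert to SI: r = 2.2 Gm = 2.2e+09 m; v = 1.876 km/s = 1876 m/s.
With v perpendicular to r, h = r · v.
h = 2.2e+09 · 1876 m²/s ≈ 4.127e+12 m²/s.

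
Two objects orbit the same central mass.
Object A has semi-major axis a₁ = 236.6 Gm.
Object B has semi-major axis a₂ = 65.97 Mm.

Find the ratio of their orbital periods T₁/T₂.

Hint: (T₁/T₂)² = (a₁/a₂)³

Convert to SI: a₁ = 236.6 Gm = 2.366e+11 m; a₂ = 65.97 Mm = 6.597e+07 m.
From Kepler's third law, (T₁/T₂)² = (a₁/a₂)³, so T₁/T₂ = (a₁/a₂)^(3/2).
a₁/a₂ = 2.366e+11 / 6.597e+07 = 3586.48.
T₁/T₂ = (3586.48)^(3/2) ≈ 2.148e+05.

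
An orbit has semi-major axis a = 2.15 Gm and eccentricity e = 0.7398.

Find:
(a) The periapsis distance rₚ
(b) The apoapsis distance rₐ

Convert to SI: a = 2.15 Gm = 2.15e+09 m.
(a) rₚ = a(1 − e) = 2.15e+09 · (1 − 0.7398) = 2.15e+09 · 0.2602 ≈ 5.594e+08 m = 559.4 Mm.
(b) rₐ = a(1 + e) = 2.15e+09 · (1 + 0.7398) = 2.15e+09 · 1.7398 ≈ 3.741e+09 m = 3.741 Gm.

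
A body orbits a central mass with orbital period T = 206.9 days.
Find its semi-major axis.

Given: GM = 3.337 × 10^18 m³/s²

Convert to SI: T = 206.9 days = 1.78762e+07 s.
Invert Kepler's third law: a = (GM · T² / (4π²))^(1/3).
Substituting T = 1.78762e+07 s and GM = 3.337e+18 m³/s²:
a = (3.337e+18 · (1.78762e+07)² / (4π²))^(1/3) m
a ≈ 3e+10 m = 30 Gm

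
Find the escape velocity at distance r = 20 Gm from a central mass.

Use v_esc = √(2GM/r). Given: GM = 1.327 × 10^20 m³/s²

Convert to SI: r = 20 Gm = 2e+10 m.
Escape velocity comes from setting total energy to zero: ½v² − GM/r = 0 ⇒ v_esc = √(2GM / r).
v_esc = √(2 · 1.327e+20 / 2e+10) m/s ≈ 1.152e+05 m/s = 115.2 km/s.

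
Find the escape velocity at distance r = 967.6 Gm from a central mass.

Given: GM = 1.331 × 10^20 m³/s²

Convert to SI: r = 967.6 Gm = 9.676e+11 m.
Escape velocity comes from setting total energy to zero: ½v² − GM/r = 0 ⇒ v_esc = √(2GM / r).
v_esc = √(2 · 1.331e+20 / 9.676e+11) m/s ≈ 1.659e+04 m/s = 16.59 km/s.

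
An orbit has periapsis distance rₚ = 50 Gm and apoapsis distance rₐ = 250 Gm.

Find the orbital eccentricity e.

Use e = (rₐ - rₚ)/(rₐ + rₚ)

Convert to SI: rₚ = 50 Gm = 5e+10 m; rₐ = 250 Gm = 2.5e+11 m.
e = (rₐ − rₚ) / (rₐ + rₚ).
e = (2.5e+11 − 5e+10) / (2.5e+11 + 5e+10) = 2e+11 / 3e+11 ≈ 0.6667.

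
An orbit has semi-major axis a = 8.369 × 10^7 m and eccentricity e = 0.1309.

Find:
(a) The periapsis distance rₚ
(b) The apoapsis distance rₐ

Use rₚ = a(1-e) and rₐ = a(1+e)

(a) rₚ = a(1 − e) = 8.369e+07 · (1 − 0.1309) = 8.369e+07 · 0.8691 ≈ 7.273e+07 m = 7.273 × 10^7 m.
(b) rₐ = a(1 + e) = 8.369e+07 · (1 + 0.1309) = 8.369e+07 · 1.1309 ≈ 9.465e+07 m = 9.465 × 10^7 m.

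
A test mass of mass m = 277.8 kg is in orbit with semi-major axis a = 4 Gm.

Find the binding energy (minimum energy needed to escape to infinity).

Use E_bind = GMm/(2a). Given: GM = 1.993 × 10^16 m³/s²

Convert to SI: a = 4 Gm = 4e+09 m.
Total orbital energy is E = −GMm/(2a); binding energy is E_bind = −E = GMm/(2a).
E_bind = 1.993e+16 · 277.8 / (2 · 4e+09) J ≈ 6.921e+08 J = 692.1 MJ.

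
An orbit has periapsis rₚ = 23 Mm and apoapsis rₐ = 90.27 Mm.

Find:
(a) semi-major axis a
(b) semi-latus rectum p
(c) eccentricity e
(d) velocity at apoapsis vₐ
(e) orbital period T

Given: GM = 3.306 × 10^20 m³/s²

Convert to SI: rₚ = 23 Mm = 2.3e+07 m; rₐ = 90.27 Mm = 9.027e+07 m.
(a) a = (rₚ + rₐ)/2 = (2.3e+07 + 9.027e+07)/2 ≈ 5.664e+07 m
(b) From a = (rₚ + rₐ)/2 = 5.6635e+07 m and e = (rₐ − rₚ)/(rₐ + rₚ) = 0.593891, p = a(1 − e²) = 5.6635e+07 · (1 − (0.593891)²) ≈ 3.666e+07 m
(c) e = (rₐ − rₚ)/(rₐ + rₚ) = (9.027e+07 − 2.3e+07)/(9.027e+07 + 2.3e+07) ≈ 0.5939
(d) With a = (rₚ + rₐ)/2 = 5.6635e+07 m, vₐ = √(GM (2/rₐ − 1/a)) = √(3.306e+20 · (2/9.027e+07 − 1/5.6635e+07)) m/s ≈ 1.22e+06 m/s
(e) With a = (rₚ + rₐ)/2 = 5.6635e+07 m, T = 2π √(a³/GM) = 2π √((5.6635e+07)³/3.306e+20) s ≈ 147.3 s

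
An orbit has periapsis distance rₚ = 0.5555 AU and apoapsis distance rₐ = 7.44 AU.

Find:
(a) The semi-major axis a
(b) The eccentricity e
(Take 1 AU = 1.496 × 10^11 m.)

Convert to SI: rₚ = 0.5555 AU = 8.31028e+10 m; rₐ = 7.44 AU = 1.11302e+12 m.
(a) a = (rₚ + rₐ) / 2 = (8.31028e+10 + 1.11302e+12) / 2 ≈ 5.981e+11 m = 3.998 AU.
(b) e = (rₐ − rₚ) / (rₐ + rₚ) = (1.11302e+12 − 8.31028e+10) / (1.11302e+12 + 8.31028e+10) ≈ 0.861.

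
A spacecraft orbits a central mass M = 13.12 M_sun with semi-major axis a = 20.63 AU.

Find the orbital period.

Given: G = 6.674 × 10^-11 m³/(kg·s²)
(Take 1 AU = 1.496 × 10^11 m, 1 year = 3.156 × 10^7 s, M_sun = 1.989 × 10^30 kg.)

Convert to SI: a = 20.63 AU = 3.08625e+12 m; M = 13.12 M_sun = 2.60957e+31 kg.
GM = G · M = 6.674e-11 · 2.60957e+31 = 1.74163e+21 m³/s².
Kepler's third law: T = 2π √(a³ / GM).
Substituting a = 3.08625e+12 m and GM = 1.74163e+21 m³/s²:
T = 2π √((3.08625e+12)³ / 1.74163e+21) s
T ≈ 8.163e+08 s = 25.86 years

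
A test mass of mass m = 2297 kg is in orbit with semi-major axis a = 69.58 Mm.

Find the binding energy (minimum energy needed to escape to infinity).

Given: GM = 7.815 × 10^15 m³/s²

Convert to SI: a = 69.58 Mm = 6.958e+07 m.
Total orbital energy is E = −GMm/(2a); binding energy is E_bind = −E = GMm/(2a).
E_bind = 7.815e+15 · 2297 / (2 · 6.958e+07) J ≈ 1.29e+11 J = 129 GJ.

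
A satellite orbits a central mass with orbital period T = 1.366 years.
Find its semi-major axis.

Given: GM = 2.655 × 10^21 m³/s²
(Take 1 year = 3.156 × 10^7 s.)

Convert to SI: T = 1.366 years = 4.3111e+07 s.
Invert Kepler's third law: a = (GM · T² / (4π²))^(1/3).
Substituting T = 4.3111e+07 s and GM = 2.655e+21 m³/s²:
a = (2.655e+21 · (4.3111e+07)² / (4π²))^(1/3) m
a ≈ 5e+11 m = 500 Gm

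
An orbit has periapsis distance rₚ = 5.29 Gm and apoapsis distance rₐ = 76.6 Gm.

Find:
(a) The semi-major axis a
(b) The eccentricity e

Convert to SI: rₚ = 5.29 Gm = 5.29e+09 m; rₐ = 76.6 Gm = 7.66e+10 m.
(a) a = (rₚ + rₐ) / 2 = (5.29e+09 + 7.66e+10) / 2 ≈ 4.094e+10 m = 40.95 Gm.
(b) e = (rₐ − rₚ) / (rₐ + rₚ) = (7.66e+10 − 5.29e+09) / (7.66e+10 + 5.29e+09) ≈ 0.8708.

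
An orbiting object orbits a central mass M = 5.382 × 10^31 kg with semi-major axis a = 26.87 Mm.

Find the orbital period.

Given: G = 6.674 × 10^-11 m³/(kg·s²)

Convert to SI: a = 26.87 Mm = 2.687e+07 m.
GM = G · M = 6.674e-11 · 5.382e+31 = 3.59195e+21 m³/s².
Kepler's third law: T = 2π √(a³ / GM).
Substituting a = 2.687e+07 m and GM = 3.59195e+21 m³/s²:
T = 2π √((2.687e+07)³ / 3.59195e+21) s
T ≈ 14.6 s = 14.6 seconds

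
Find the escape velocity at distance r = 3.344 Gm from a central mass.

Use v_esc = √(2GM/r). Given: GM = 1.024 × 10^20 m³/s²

Convert to SI: r = 3.344 Gm = 3.344e+09 m.
Escape velocity comes from setting total energy to zero: ½v² − GM/r = 0 ⇒ v_esc = √(2GM / r).
v_esc = √(2 · 1.024e+20 / 3.344e+09) m/s ≈ 2.475e+05 m/s = 247.5 km/s.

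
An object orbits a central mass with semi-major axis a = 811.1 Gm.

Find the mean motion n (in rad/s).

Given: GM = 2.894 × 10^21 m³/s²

Convert to SI: a = 811.1 Gm = 8.111e+11 m.
n = √(GM / a³).
n = √(2.894e+21 / (8.111e+11)³) rad/s ≈ 7.364e-08 rad/s.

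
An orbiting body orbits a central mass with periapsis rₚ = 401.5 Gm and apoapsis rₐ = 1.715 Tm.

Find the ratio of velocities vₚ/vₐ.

Convert to SI: rₚ = 401.5 Gm = 4.015e+11 m; rₐ = 1.715 Tm = 1.715e+12 m.
Conservation of angular momentum gives rₚvₚ = rₐvₐ, so vₚ/vₐ = rₐ/rₚ.
vₚ/vₐ = 1.715e+12 / 4.015e+11 ≈ 4.271.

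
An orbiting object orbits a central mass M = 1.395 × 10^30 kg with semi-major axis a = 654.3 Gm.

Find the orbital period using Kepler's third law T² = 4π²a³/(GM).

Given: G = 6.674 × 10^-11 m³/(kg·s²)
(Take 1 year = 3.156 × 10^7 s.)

Convert to SI: a = 654.3 Gm = 6.543e+11 m.
GM = G · M = 6.674e-11 · 1.395e+30 = 9.31023e+19 m³/s².
Kepler's third law: T = 2π √(a³ / GM).
Substituting a = 6.543e+11 m and GM = 9.31023e+19 m³/s²:
T = 2π √((6.543e+11)³ / 9.31023e+19) s
T ≈ 3.446e+08 s = 10.92 years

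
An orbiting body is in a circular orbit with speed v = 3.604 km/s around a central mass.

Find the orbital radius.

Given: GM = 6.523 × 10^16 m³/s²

Convert to SI: v = 3.604 km/s = 3604 m/s.
For a circular orbit, v² = GM / r, so r = GM / v².
r = 6.523e+16 / (3604)² m ≈ 5.022e+09 m = 5.022 Gm.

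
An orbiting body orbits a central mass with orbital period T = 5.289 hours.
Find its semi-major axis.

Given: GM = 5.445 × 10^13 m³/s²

Convert to SI: T = 5.289 hours = 19040.4 s.
Invert Kepler's third law: a = (GM · T² / (4π²))^(1/3).
Substituting T = 19040.4 s and GM = 5.445e+13 m³/s²:
a = (5.445e+13 · (19040.4)² / (4π²))^(1/3) m
a ≈ 7.937e+06 m = 7.937 Mm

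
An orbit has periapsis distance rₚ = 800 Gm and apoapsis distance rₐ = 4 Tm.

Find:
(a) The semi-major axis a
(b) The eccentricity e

Convert to SI: rₚ = 800 Gm = 8e+11 m; rₐ = 4 Tm = 4e+12 m.
(a) a = (rₚ + rₐ) / 2 = (8e+11 + 4e+12) / 2 ≈ 2.4e+12 m = 2.4 Tm.
(b) e = (rₐ − rₚ) / (rₐ + rₚ) = (4e+12 − 8e+11) / (4e+12 + 8e+11) ≈ 0.6667.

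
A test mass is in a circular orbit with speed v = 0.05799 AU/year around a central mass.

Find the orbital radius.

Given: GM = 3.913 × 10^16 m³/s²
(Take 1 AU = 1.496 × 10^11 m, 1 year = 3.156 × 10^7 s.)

Convert to SI: v = 0.05799 AU/year = 274.883 m/s.
For a circular orbit, v² = GM / r, so r = GM / v².
r = 3.913e+16 / (274.883)² m ≈ 5.179e+11 m = 3.462 AU.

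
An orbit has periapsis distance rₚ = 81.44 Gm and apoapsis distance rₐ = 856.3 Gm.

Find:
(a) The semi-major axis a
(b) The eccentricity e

Convert to SI: rₚ = 81.44 Gm = 8.144e+10 m; rₐ = 856.3 Gm = 8.563e+11 m.
(a) a = (rₚ + rₐ) / 2 = (8.144e+10 + 8.563e+11) / 2 ≈ 4.689e+11 m = 468.9 Gm.
(b) e = (rₐ − rₚ) / (rₐ + rₚ) = (8.563e+11 − 8.144e+10) / (8.563e+11 + 8.144e+10) ≈ 0.8263.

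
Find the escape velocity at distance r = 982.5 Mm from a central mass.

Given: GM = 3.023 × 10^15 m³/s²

Convert to SI: r = 982.5 Mm = 9.825e+08 m.
Escape velocity comes from setting total energy to zero: ½v² − GM/r = 0 ⇒ v_esc = √(2GM / r).
v_esc = √(2 · 3.023e+15 / 9.825e+08) m/s ≈ 2481 m/s = 2.481 km/s.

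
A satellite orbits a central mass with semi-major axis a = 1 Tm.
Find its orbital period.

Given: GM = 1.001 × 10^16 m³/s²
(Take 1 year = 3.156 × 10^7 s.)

Convert to SI: a = 1 Tm = 1e+12 m.
Kepler's third law: T = 2π √(a³ / GM).
Substituting a = 1e+12 m and GM = 1.001e+16 m³/s²:
T = 2π √((1e+12)³ / 1.001e+16) s
T ≈ 6.28e+10 s = 1990 years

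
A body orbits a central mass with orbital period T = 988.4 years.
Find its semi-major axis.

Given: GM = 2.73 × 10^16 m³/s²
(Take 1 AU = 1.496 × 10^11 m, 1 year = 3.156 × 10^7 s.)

Convert to SI: T = 988.4 years = 3.11939e+10 s.
Invert Kepler's third law: a = (GM · T² / (4π²))^(1/3).
Substituting T = 3.11939e+10 s and GM = 2.73e+16 m³/s²:
a = (2.73e+16 · (3.11939e+10)² / (4π²))^(1/3) m
a ≈ 8.763e+11 m = 5.858 AU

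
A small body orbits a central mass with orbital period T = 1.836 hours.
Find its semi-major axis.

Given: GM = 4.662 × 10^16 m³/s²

Convert to SI: T = 1.836 hours = 6609.6 s.
Invert Kepler's third law: a = (GM · T² / (4π²))^(1/3).
Substituting T = 6609.6 s and GM = 4.662e+16 m³/s²:
a = (4.662e+16 · (6609.6)² / (4π²))^(1/3) m
a ≈ 3.723e+07 m = 37.23 Mm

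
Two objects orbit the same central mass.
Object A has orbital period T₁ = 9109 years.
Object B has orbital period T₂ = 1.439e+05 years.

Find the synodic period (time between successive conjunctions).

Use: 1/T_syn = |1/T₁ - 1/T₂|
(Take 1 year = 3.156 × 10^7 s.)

Convert to SI: T₁ = 9109 years = 2.8748e+11 s; T₂ = 1.439e+05 years = 4.54148e+12 s.
T_syn = |T₁ · T₂ / (T₁ − T₂)|.
T_syn = |2.8748e+11 · 4.54148e+12 / (2.8748e+11 − 4.54148e+12)| s ≈ 3.069e+11 s = 9725 years.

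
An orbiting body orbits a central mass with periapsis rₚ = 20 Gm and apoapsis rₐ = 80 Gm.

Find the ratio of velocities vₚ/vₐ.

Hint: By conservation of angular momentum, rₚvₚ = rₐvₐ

Convert to SI: rₚ = 20 Gm = 2e+10 m; rₐ = 80 Gm = 8e+10 m.
Conservation of angular momentum gives rₚvₚ = rₐvₐ, so vₚ/vₐ = rₐ/rₚ.
vₚ/vₐ = 8e+10 / 2e+10 ≈ 4.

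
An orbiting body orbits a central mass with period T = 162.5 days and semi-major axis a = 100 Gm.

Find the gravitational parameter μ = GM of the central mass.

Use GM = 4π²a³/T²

Convert to SI: T = 162.5 days = 1.404e+07 s; a = 100 Gm = 1e+11 m.
GM = 4π² · a³ / T².
GM = 4π² · (1e+11)³ / (1.404e+07)² m³/s² ≈ 2.003e+20 m³/s² = 2.003 × 10^20 m³/s².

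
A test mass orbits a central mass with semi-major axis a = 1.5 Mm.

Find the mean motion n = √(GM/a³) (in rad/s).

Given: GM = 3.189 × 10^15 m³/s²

Convert to SI: a = 1.5 Mm = 1.5e+06 m.
n = √(GM / a³).
n = √(3.189e+15 / (1.5e+06)³) rad/s ≈ 0.03074 rad/s.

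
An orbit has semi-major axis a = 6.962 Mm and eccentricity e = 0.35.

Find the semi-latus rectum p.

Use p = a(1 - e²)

Convert to SI: a = 6.962 Mm = 6.962e+06 m.
p = a (1 − e²).
p = 6.962e+06 · (1 − (0.35)²) = 6.962e+06 · 0.8775 ≈ 6.109e+06 m = 6.109 Mm.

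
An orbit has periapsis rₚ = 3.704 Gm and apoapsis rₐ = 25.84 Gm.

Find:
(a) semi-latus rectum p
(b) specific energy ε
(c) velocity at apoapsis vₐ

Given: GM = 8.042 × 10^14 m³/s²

Convert to SI: rₚ = 3.704 Gm = 3.704e+09 m; rₐ = 25.84 Gm = 2.584e+10 m.
(a) From a = (rₚ + rₐ)/2 = 1.4772e+10 m and e = (rₐ − rₚ)/(rₐ + rₚ) = 0.749255, p = a(1 − e²) = 1.4772e+10 · (1 − (0.749255)²) ≈ 6.479e+09 m
(b) With a = (rₚ + rₐ)/2 = 1.4772e+10 m, ε = −GM/(2a) = −8.042e+14/(2 · 1.4772e+10) J/kg ≈ -2.722e+04 J/kg
(c) With a = (rₚ + rₐ)/2 = 1.4772e+10 m, vₐ = √(GM (2/rₐ − 1/a)) = √(8.042e+14 · (2/2.584e+10 − 1/1.4772e+10)) m/s ≈ 88.34 m/s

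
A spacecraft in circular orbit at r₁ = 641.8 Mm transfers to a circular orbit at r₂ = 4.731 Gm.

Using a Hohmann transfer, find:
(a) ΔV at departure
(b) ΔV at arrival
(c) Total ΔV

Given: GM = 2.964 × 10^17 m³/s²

Convert to SI: r₁ = 641.8 Mm = 6.418e+08 m; r₂ = 4.731 Gm = 4.731e+09 m.
Transfer semi-major axis: a_t = (r₁ + r₂)/2 = (6.418e+08 + 4.731e+09)/2 = 2.6864e+09 m.
Circular speeds: v₁ = √(GM/r₁) = 21490.1 m/s, v₂ = √(GM/r₂) = 7915.21 m/s.
Transfer speeds (vis-viva v² = GM(2/r − 1/a_t)): v₁ᵗ = 28518.7 m/s, v₂ᵗ = 3868.81 m/s.
(a) ΔV₁ = |v₁ᵗ − v₁| ≈ 7029 m/s = 7.029 km/s.
(b) ΔV₂ = |v₂ − v₂ᵗ| ≈ 4046 m/s = 4.046 km/s.
(c) ΔV_total = ΔV₁ + ΔV₂ ≈ 1.108e+04 m/s = 11.08 km/s.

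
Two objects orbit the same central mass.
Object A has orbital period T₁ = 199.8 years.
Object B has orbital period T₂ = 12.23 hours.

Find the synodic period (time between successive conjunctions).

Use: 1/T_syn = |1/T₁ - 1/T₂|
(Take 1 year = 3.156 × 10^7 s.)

Convert to SI: T₁ = 199.8 years = 6.30569e+09 s; T₂ = 12.23 hours = 44028 s.
T_syn = |T₁ · T₂ / (T₁ − T₂)|.
T_syn = |6.30569e+09 · 44028 / (6.30569e+09 − 44028)| s ≈ 4.403e+04 s = 12.23 hours.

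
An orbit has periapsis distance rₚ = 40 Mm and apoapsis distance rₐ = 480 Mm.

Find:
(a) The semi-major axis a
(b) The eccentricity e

Convert to SI: rₚ = 40 Mm = 4e+07 m; rₐ = 480 Mm = 4.8e+08 m.
(a) a = (rₚ + rₐ) / 2 = (4e+07 + 4.8e+08) / 2 ≈ 2.6e+08 m = 260 Mm.
(b) e = (rₐ − rₚ) / (rₐ + rₚ) = (4.8e+08 − 4e+07) / (4.8e+08 + 4e+07) ≈ 0.8462.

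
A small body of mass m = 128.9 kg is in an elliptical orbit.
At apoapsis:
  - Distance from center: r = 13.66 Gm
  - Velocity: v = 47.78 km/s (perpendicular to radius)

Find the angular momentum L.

Convert to SI: r = 13.66 Gm = 1.366e+10 m; v = 47.78 km/s = 47780 m/s.
Since v is perpendicular to r, L = m · v · r.
L = 128.9 · 47780 · 1.366e+10 kg·m²/s ≈ 8.413e+16 kg·m²/s.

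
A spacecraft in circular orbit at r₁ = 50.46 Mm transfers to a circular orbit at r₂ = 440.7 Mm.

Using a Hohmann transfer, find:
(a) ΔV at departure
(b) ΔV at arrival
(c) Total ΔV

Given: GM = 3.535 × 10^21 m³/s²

Convert to SI: r₁ = 50.46 Mm = 5.046e+07 m; r₂ = 440.7 Mm = 4.407e+08 m.
Transfer semi-major axis: a_t = (r₁ + r₂)/2 = (5.046e+07 + 4.407e+08)/2 = 2.4558e+08 m.
Circular speeds: v₁ = √(GM/r₁) = 8.36992e+06 m/s, v₂ = √(GM/r₂) = 2.8322e+06 m/s.
Transfer speeds (vis-viva v² = GM(2/r − 1/a_t)): v₁ᵗ = 1.12123e+07 m/s, v₂ᵗ = 1.28381e+06 m/s.
(a) ΔV₁ = |v₁ᵗ − v₁| ≈ 2.842e+06 m/s = 2842 km/s.
(b) ΔV₂ = |v₂ − v₂ᵗ| ≈ 1.548e+06 m/s = 1548 km/s.
(c) ΔV_total = ΔV₁ + ΔV₂ ≈ 4.391e+06 m/s = 4391 km/s.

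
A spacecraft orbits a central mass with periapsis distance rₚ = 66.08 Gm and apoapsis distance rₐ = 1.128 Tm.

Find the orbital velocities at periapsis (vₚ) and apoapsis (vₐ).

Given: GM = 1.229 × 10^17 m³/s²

Convert to SI: rₚ = 66.08 Gm = 6.608e+10 m; rₐ = 1.128 Tm = 1.128e+12 m.
Use the vis-viva equation v² = GM(2/r − 1/a) with a = (rₚ + rₐ)/2 = (6.608e+10 + 1.128e+12)/2 = 5.9704e+11 m.
vₚ = √(GM · (2/rₚ − 1/a)) = √(1.229e+17 · (2/6.608e+10 − 1/5.9704e+11)) m/s ≈ 1875 m/s = 1.875 km/s.
vₐ = √(GM · (2/rₐ − 1/a)) = √(1.229e+17 · (2/1.128e+12 − 1/5.9704e+11)) m/s ≈ 109.8 m/s = 109.8 m/s.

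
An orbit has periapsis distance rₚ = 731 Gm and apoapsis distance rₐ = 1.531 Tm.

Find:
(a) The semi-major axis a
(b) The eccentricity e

Convert to SI: rₚ = 731 Gm = 7.31e+11 m; rₐ = 1.531 Tm = 1.531e+12 m.
(a) a = (rₚ + rₐ) / 2 = (7.31e+11 + 1.531e+12) / 2 ≈ 1.131e+12 m = 1.131 Tm.
(b) e = (rₐ − rₚ) / (rₐ + rₚ) = (1.531e+12 − 7.31e+11) / (1.531e+12 + 7.31e+11) ≈ 0.3537.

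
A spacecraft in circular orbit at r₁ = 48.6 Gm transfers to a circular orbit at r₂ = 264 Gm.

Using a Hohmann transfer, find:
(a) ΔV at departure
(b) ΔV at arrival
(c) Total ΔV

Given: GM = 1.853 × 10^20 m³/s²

Convert to SI: r₁ = 48.6 Gm = 4.86e+10 m; r₂ = 264 Gm = 2.64e+11 m.
Transfer semi-major axis: a_t = (r₁ + r₂)/2 = (4.86e+10 + 2.64e+11)/2 = 1.563e+11 m.
Circular speeds: v₁ = √(GM/r₁) = 61747.5 m/s, v₂ = √(GM/r₂) = 26493.3 m/s.
Transfer speeds (vis-viva v² = GM(2/r − 1/a_t)): v₁ᵗ = 80249.4 m/s, v₂ᵗ = 14773.2 m/s.
(a) ΔV₁ = |v₁ᵗ − v₁| ≈ 1.85e+04 m/s = 18.5 km/s.
(b) ΔV₂ = |v₂ − v₂ᵗ| ≈ 1.172e+04 m/s = 11.72 km/s.
(c) ΔV_total = ΔV₁ + ΔV₂ ≈ 3.022e+04 m/s = 30.22 km/s.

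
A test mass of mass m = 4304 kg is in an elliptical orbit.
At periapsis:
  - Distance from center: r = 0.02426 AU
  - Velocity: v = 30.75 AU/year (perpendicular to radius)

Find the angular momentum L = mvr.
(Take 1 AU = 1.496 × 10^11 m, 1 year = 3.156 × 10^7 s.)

Convert to SI: r = 0.02426 AU = 3.6293e+09 m; v = 30.75 AU/year = 145760 m/s.
Since v is perpendicular to r, L = m · v · r.
L = 4304 · 145760 · 3.6293e+09 kg·m²/s ≈ 2.277e+18 kg·m²/s.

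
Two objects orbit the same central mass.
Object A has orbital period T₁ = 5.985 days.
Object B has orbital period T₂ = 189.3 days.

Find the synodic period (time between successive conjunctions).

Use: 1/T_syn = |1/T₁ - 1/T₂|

Convert to SI: T₁ = 5.985 days = 517104 s; T₂ = 189.3 days = 1.63555e+07 s.
T_syn = |T₁ · T₂ / (T₁ − T₂)|.
T_syn = |517104 · 1.63555e+07 / (517104 − 1.63555e+07)| s ≈ 5.34e+05 s = 6.18 days.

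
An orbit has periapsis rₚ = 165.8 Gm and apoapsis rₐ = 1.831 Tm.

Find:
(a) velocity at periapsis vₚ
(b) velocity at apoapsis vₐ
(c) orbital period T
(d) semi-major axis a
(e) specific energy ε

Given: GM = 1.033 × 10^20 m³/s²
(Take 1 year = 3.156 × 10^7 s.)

Convert to SI: rₚ = 165.8 Gm = 1.658e+11 m; rₐ = 1.831 Tm = 1.831e+12 m.
(a) With a = (rₚ + rₐ)/2 = 9.984e+11 m, vₚ = √(GM (2/rₚ − 1/a)) = √(1.033e+20 · (2/1.658e+11 − 1/9.984e+11)) m/s ≈ 3.38e+04 m/s
(b) With a = (rₚ + rₐ)/2 = 9.984e+11 m, vₐ = √(GM (2/rₐ − 1/a)) = √(1.033e+20 · (2/1.831e+12 − 1/9.984e+11)) m/s ≈ 3061 m/s
(c) With a = (rₚ + rₐ)/2 = 9.984e+11 m, T = 2π √(a³/GM) = 2π √((9.984e+11)³/1.033e+20) s ≈ 6.167e+08 s
(d) a = (rₚ + rₐ)/2 = (1.658e+11 + 1.831e+12)/2 ≈ 9.984e+11 m
(e) With a = (rₚ + rₐ)/2 = 9.984e+11 m, ε = −GM/(2a) = −1.033e+20/(2 · 9.984e+11) J/kg ≈ -5.173e+07 J/kg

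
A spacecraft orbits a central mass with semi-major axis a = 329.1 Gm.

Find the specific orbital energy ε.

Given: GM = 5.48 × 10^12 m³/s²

Convert to SI: a = 329.1 Gm = 3.291e+11 m.
ε = −GM / (2a).
ε = −5.48e+12 / (2 · 3.291e+11) J/kg ≈ -8.326 J/kg = -8.326 J/kg.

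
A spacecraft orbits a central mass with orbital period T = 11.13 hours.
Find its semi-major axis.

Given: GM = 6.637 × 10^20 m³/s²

Convert to SI: T = 11.13 hours = 40068 s.
Invert Kepler's third law: a = (GM · T² / (4π²))^(1/3).
Substituting T = 40068 s and GM = 6.637e+20 m³/s²:
a = (6.637e+20 · (40068)² / (4π²))^(1/3) m
a ≈ 3e+09 m = 3 Gm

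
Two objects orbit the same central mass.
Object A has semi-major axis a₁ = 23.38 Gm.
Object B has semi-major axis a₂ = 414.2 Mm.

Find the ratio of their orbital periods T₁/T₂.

Convert to SI: a₁ = 23.38 Gm = 2.338e+10 m; a₂ = 414.2 Mm = 4.142e+08 m.
From Kepler's third law, (T₁/T₂)² = (a₁/a₂)³, so T₁/T₂ = (a₁/a₂)^(3/2).
a₁/a₂ = 2.338e+10 / 4.142e+08 = 56.4462.
T₁/T₂ = (56.4462)^(3/2) ≈ 424.1.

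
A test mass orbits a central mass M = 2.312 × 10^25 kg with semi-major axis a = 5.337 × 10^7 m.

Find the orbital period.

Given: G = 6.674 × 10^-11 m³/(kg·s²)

GM = G · M = 6.674e-11 · 2.312e+25 = 1.54303e+15 m³/s².
Kepler's third law: T = 2π √(a³ / GM).
Substituting a = 5.337e+07 m and GM = 1.54303e+15 m³/s²:
T = 2π √((5.337e+07)³ / 1.54303e+15) s
T ≈ 6.236e+04 s = 17.32 hours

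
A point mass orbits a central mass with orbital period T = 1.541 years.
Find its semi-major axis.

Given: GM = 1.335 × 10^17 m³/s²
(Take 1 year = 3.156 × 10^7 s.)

Convert to SI: T = 1.541 years = 4.8634e+07 s.
Invert Kepler's third law: a = (GM · T² / (4π²))^(1/3).
Substituting T = 4.8634e+07 s and GM = 1.335e+17 m³/s²:
a = (1.335e+17 · (4.8634e+07)² / (4π²))^(1/3) m
a ≈ 2e+10 m = 20 Gm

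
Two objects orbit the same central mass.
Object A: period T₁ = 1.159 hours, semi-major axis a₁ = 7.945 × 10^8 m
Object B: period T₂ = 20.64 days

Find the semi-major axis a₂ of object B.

Convert to SI: T₁ = 1.159 hours = 4172.4 s; T₂ = 20.64 days = 1.7833e+06 s.
Kepler's third law: (T₁/T₂)² = (a₁/a₂)³ ⇒ a₂ = a₁ · (T₂/T₁)^(2/3).
T₂/T₁ = 1.7833e+06 / 4172.4 = 427.403.
a₂ = 7.945e+08 · (427.403)^(2/3) m ≈ 4.508e+10 m = 4.508 × 10^10 m.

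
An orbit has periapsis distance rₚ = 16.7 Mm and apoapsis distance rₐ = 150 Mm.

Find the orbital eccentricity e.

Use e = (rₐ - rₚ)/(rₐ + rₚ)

Convert to SI: rₚ = 16.7 Mm = 1.67e+07 m; rₐ = 150 Mm = 1.5e+08 m.
e = (rₐ − rₚ) / (rₐ + rₚ).
e = (1.5e+08 − 1.67e+07) / (1.5e+08 + 1.67e+07) = 1.333e+08 / 1.667e+08 ≈ 0.7996.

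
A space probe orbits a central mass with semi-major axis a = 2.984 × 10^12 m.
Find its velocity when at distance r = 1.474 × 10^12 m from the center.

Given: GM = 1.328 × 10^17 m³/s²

Vis-viva: v = √(GM · (2/r − 1/a)).
2/r − 1/a = 2/1.474e+12 − 1/2.984e+12 = 1.02173e-12 m⁻¹.
v = √(1.328e+17 · 1.02173e-12) m/s ≈ 368.4 m/s = 368.4 m/s.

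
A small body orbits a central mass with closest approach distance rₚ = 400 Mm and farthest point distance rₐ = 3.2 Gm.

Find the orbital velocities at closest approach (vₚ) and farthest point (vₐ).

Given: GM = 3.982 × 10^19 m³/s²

Convert to SI: rₚ = 400 Mm = 4e+08 m; rₐ = 3.2 Gm = 3.2e+09 m.
Use the vis-viva equation v² = GM(2/r − 1/a) with a = (rₚ + rₐ)/2 = (4e+08 + 3.2e+09)/2 = 1.8e+09 m.
vₚ = √(GM · (2/rₚ − 1/a)) = √(3.982e+19 · (2/4e+08 − 1/1.8e+09)) m/s ≈ 4.207e+05 m/s = 420.7 km/s.
vₐ = √(GM · (2/rₐ − 1/a)) = √(3.982e+19 · (2/3.2e+09 − 1/1.8e+09)) m/s ≈ 5.259e+04 m/s = 52.59 km/s.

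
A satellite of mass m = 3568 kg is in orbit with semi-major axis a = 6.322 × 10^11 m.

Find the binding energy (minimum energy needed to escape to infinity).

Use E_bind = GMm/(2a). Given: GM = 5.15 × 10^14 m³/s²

Total orbital energy is E = −GMm/(2a); binding energy is E_bind = −E = GMm/(2a).
E_bind = 5.15e+14 · 3568 / (2 · 6.322e+11) J ≈ 1.453e+06 J = 1.453 MJ.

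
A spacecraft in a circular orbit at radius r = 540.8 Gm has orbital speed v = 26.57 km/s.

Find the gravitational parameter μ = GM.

Convert to SI: r = 540.8 Gm = 5.408e+11 m; v = 26.57 km/s = 26570 m/s.
For a circular orbit v² = GM/r, so GM = v² · r.
GM = (26570)² · 5.408e+11 m³/s² ≈ 3.818e+20 m³/s² = 3.818 × 10^20 m³/s².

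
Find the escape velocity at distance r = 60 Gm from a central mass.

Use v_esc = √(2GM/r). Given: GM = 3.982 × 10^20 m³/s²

Convert to SI: r = 60 Gm = 6e+10 m.
Escape velocity comes from setting total energy to zero: ½v² − GM/r = 0 ⇒ v_esc = √(2GM / r).
v_esc = √(2 · 3.982e+20 / 6e+10) m/s ≈ 1.152e+05 m/s = 115.2 km/s.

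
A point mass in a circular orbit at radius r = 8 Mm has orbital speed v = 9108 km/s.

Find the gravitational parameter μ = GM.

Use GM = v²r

Convert to SI: r = 8 Mm = 8e+06 m; v = 9108 km/s = 9.108e+06 m/s.
For a circular orbit v² = GM/r, so GM = v² · r.
GM = (9.108e+06)² · 8e+06 m³/s² ≈ 6.636e+20 m³/s² = 6.636 × 10^20 m³/s².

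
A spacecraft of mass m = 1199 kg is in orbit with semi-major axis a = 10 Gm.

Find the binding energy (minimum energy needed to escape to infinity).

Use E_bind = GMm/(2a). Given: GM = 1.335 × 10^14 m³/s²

Convert to SI: a = 10 Gm = 1e+10 m.
Total orbital energy is E = −GMm/(2a); binding energy is E_bind = −E = GMm/(2a).
E_bind = 1.335e+14 · 1199 / (2 · 1e+10) J ≈ 8.003e+06 J = 8.003 MJ.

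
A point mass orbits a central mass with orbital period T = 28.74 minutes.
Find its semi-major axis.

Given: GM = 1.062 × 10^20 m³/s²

Convert to SI: T = 28.74 minutes = 1724.4 s.
Invert Kepler's third law: a = (GM · T² / (4π²))^(1/3).
Substituting T = 1724.4 s and GM = 1.062e+20 m³/s²:
a = (1.062e+20 · (1724.4)² / (4π²))^(1/3) m
a ≈ 2e+08 m = 200 Mm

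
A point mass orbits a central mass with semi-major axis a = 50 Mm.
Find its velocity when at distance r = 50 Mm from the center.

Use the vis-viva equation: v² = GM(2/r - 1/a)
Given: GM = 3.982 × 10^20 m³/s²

Convert to SI: a = 50 Mm = 5e+07 m; r = 50 Mm = 5e+07 m.
Vis-viva: v = √(GM · (2/r − 1/a)).
2/r − 1/a = 2/5e+07 − 1/5e+07 = 2e-08 m⁻¹.
v = √(3.982e+20 · 2e-08) m/s ≈ 2.822e+06 m/s = 2822 km/s.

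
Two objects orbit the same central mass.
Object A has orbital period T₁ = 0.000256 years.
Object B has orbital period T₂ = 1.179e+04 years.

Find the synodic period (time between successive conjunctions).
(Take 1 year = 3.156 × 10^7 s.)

Convert to SI: T₁ = 0.000256 years = 8079.36 s; T₂ = 1.179e+04 years = 3.72092e+11 s.
T_syn = |T₁ · T₂ / (T₁ − T₂)|.
T_syn = |8079.36 · 3.72092e+11 / (8079.36 − 3.72092e+11)| s ≈ 8079 s = 0.000256 years.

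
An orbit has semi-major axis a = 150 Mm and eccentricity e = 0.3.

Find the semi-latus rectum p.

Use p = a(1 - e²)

Convert to SI: a = 150 Mm = 1.5e+08 m.
p = a (1 − e²).
p = 1.5e+08 · (1 − (0.3)²) = 1.5e+08 · 0.91 ≈ 1.365e+08 m = 136.5 Mm.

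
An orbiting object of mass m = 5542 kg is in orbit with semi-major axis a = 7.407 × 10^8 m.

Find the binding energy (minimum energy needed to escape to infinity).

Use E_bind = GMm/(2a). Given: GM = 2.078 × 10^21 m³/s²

Total orbital energy is E = −GMm/(2a); binding energy is E_bind = −E = GMm/(2a).
E_bind = 2.078e+21 · 5542 / (2 · 7.407e+08) J ≈ 7.774e+15 J = 7.774 PJ.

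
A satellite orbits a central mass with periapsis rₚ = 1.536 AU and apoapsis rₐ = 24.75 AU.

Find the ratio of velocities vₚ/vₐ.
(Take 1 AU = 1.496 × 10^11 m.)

Convert to SI: rₚ = 1.536 AU = 2.29786e+11 m; rₐ = 24.75 AU = 3.7026e+12 m.
Conservation of angular momentum gives rₚvₚ = rₐvₐ, so vₚ/vₐ = rₐ/rₚ.
vₚ/vₐ = 3.7026e+12 / 2.29786e+11 ≈ 16.11.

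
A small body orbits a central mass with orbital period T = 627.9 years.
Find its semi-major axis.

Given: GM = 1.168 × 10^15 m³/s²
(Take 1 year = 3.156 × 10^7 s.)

Convert to SI: T = 627.9 years = 1.98165e+10 s.
Invert Kepler's third law: a = (GM · T² / (4π²))^(1/3).
Substituting T = 1.98165e+10 s and GM = 1.168e+15 m³/s²:
a = (1.168e+15 · (1.98165e+10)² / (4π²))^(1/3) m
a ≈ 2.265e+11 m = 226.5 Gm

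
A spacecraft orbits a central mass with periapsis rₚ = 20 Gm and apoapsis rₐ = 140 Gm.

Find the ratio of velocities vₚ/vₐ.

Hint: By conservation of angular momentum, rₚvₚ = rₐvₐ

Convert to SI: rₚ = 20 Gm = 2e+10 m; rₐ = 140 Gm = 1.4e+11 m.
Conservation of angular momentum gives rₚvₚ = rₐvₐ, so vₚ/vₐ = rₐ/rₚ.
vₚ/vₐ = 1.4e+11 / 2e+10 ≈ 7.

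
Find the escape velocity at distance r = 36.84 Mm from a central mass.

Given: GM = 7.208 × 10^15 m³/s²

Convert to SI: r = 36.84 Mm = 3.684e+07 m.
Escape velocity comes from setting total energy to zero: ½v² − GM/r = 0 ⇒ v_esc = √(2GM / r).
v_esc = √(2 · 7.208e+15 / 3.684e+07) m/s ≈ 1.978e+04 m/s = 19.78 km/s.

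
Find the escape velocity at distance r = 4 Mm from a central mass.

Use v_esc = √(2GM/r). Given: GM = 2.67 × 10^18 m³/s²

Convert to SI: r = 4 Mm = 4e+06 m.
Escape velocity comes from setting total energy to zero: ½v² − GM/r = 0 ⇒ v_esc = √(2GM / r).
v_esc = √(2 · 2.67e+18 / 4e+06) m/s ≈ 1.155e+06 m/s = 1155 km/s.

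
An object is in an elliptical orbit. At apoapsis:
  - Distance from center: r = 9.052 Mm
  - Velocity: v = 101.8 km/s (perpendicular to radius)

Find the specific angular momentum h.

Convert to SI: r = 9.052 Mm = 9.052e+06 m; v = 101.8 km/s = 101800 m/s.
With v perpendicular to r, h = r · v.
h = 9.052e+06 · 101800 m²/s ≈ 9.215e+11 m²/s.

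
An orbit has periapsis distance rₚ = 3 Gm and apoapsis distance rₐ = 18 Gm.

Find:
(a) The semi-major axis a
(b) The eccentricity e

Convert to SI: rₚ = 3 Gm = 3e+09 m; rₐ = 18 Gm = 1.8e+10 m.
(a) a = (rₚ + rₐ) / 2 = (3e+09 + 1.8e+10) / 2 ≈ 1.05e+10 m = 10.5 Gm.
(b) e = (rₐ − rₚ) / (rₐ + rₚ) = (1.8e+10 − 3e+09) / (1.8e+10 + 3e+09) ≈ 0.7143.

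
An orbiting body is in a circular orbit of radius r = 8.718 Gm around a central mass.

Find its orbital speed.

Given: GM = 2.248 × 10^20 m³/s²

Convert to SI: r = 8.718 Gm = 8.718e+09 m.
For a circular orbit, gravity supplies the centripetal force, so v = √(GM / r).
v = √(2.248e+20 / 8.718e+09) m/s ≈ 1.606e+05 m/s = 160.6 km/s.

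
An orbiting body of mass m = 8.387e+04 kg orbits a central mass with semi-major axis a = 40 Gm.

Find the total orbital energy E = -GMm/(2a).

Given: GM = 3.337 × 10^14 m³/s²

Convert to SI: a = 40 Gm = 4e+10 m.
E = −GMm / (2a).
E = −3.337e+14 · 8.387e+04 / (2 · 4e+10) J ≈ -3.498e+08 J = -349.8 MJ.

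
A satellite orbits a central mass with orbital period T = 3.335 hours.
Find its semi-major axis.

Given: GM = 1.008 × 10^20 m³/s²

Convert to SI: T = 3.335 hours = 12006 s.
Invert Kepler's third law: a = (GM · T² / (4π²))^(1/3).
Substituting T = 12006 s and GM = 1.008e+20 m³/s²:
a = (1.008e+20 · (12006)² / (4π²))^(1/3) m
a ≈ 7.166e+08 m = 7.166 × 10^8 m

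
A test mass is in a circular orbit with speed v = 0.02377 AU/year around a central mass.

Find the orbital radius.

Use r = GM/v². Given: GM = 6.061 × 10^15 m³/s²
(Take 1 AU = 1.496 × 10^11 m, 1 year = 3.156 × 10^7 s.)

Convert to SI: v = 0.02377 AU/year = 112.674 m/s.
For a circular orbit, v² = GM / r, so r = GM / v².
r = 6.061e+15 / (112.674)² m ≈ 4.774e+11 m = 3.191 AU.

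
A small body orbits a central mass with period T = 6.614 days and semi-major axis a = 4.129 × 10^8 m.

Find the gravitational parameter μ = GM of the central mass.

Convert to SI: T = 6.614 days = 571450 s.
GM = 4π² · a³ / T².
GM = 4π² · (4.129e+08)³ / (571450)² m³/s² ≈ 8.51e+15 m³/s² = 8.51 × 10^15 m³/s².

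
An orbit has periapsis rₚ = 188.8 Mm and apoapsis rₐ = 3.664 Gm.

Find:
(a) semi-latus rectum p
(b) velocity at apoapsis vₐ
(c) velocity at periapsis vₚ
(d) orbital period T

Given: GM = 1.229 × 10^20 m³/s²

Convert to SI: rₚ = 188.8 Mm = 1.888e+08 m; rₐ = 3.664 Gm = 3.664e+09 m.
(a) From a = (rₚ + rₐ)/2 = 1.9264e+09 m and e = (rₐ − rₚ)/(rₐ + rₚ) = 0.901993, p = a(1 − e²) = 1.9264e+09 · (1 − (0.901993)²) ≈ 3.591e+08 m
(b) With a = (rₚ + rₐ)/2 = 1.9264e+09 m, vₐ = √(GM (2/rₐ − 1/a)) = √(1.229e+20 · (2/3.664e+09 − 1/1.9264e+09)) m/s ≈ 5.734e+04 m/s
(c) With a = (rₚ + rₐ)/2 = 1.9264e+09 m, vₚ = √(GM (2/rₚ − 1/a)) = √(1.229e+20 · (2/1.888e+08 − 1/1.9264e+09)) m/s ≈ 1.113e+06 m/s
(d) With a = (rₚ + rₐ)/2 = 1.9264e+09 m, T = 2π √(a³/GM) = 2π √((1.9264e+09)³/1.229e+20) s ≈ 4.792e+04 s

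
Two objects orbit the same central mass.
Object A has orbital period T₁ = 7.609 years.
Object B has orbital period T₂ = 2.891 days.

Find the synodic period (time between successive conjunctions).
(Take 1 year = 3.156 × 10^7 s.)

Convert to SI: T₁ = 7.609 years = 2.4014e+08 s; T₂ = 2.891 days = 249782 s.
T_syn = |T₁ · T₂ / (T₁ − T₂)|.
T_syn = |2.4014e+08 · 249782 / (2.4014e+08 − 249782)| s ≈ 2.5e+05 s = 2.894 days.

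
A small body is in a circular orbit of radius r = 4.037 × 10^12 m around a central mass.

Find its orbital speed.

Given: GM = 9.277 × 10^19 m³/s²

For a circular orbit, gravity supplies the centripetal force, so v = √(GM / r).
v = √(9.277e+19 / 4.037e+12) m/s ≈ 4794 m/s = 4.794 km/s.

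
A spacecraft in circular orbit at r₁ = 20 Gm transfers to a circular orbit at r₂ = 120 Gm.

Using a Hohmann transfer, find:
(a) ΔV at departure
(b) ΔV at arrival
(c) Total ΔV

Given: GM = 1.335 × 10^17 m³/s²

Convert to SI: r₁ = 20 Gm = 2e+10 m; r₂ = 120 Gm = 1.2e+11 m.
Transfer semi-major axis: a_t = (r₁ + r₂)/2 = (2e+10 + 1.2e+11)/2 = 7e+10 m.
Circular speeds: v₁ = √(GM/r₁) = 2583.6 m/s, v₂ = √(GM/r₂) = 1054.75 m/s.
Transfer speeds (vis-viva v² = GM(2/r − 1/a_t)): v₁ᵗ = 3382.73 m/s, v₂ᵗ = 563.788 m/s.
(a) ΔV₁ = |v₁ᵗ − v₁| ≈ 799.1 m/s = 799.1 m/s.
(b) ΔV₂ = |v₂ − v₂ᵗ| ≈ 491 m/s = 491 m/s.
(c) ΔV_total = ΔV₁ + ΔV₂ ≈ 1290 m/s = 1.29 km/s.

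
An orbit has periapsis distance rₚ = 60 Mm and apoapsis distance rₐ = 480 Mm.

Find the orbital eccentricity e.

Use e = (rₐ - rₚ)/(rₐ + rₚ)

Convert to SI: rₚ = 60 Mm = 6e+07 m; rₐ = 480 Mm = 4.8e+08 m.
e = (rₐ − rₚ) / (rₐ + rₚ).
e = (4.8e+08 − 6e+07) / (4.8e+08 + 6e+07) = 4.2e+08 / 5.4e+08 ≈ 0.7778.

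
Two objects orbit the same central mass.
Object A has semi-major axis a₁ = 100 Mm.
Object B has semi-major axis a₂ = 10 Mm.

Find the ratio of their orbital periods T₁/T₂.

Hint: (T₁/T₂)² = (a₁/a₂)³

Convert to SI: a₁ = 100 Mm = 1e+08 m; a₂ = 10 Mm = 1e+07 m.
From Kepler's third law, (T₁/T₂)² = (a₁/a₂)³, so T₁/T₂ = (a₁/a₂)^(3/2).
a₁/a₂ = 1e+08 / 1e+07 = 10.
T₁/T₂ = (10)^(3/2) ≈ 31.62.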